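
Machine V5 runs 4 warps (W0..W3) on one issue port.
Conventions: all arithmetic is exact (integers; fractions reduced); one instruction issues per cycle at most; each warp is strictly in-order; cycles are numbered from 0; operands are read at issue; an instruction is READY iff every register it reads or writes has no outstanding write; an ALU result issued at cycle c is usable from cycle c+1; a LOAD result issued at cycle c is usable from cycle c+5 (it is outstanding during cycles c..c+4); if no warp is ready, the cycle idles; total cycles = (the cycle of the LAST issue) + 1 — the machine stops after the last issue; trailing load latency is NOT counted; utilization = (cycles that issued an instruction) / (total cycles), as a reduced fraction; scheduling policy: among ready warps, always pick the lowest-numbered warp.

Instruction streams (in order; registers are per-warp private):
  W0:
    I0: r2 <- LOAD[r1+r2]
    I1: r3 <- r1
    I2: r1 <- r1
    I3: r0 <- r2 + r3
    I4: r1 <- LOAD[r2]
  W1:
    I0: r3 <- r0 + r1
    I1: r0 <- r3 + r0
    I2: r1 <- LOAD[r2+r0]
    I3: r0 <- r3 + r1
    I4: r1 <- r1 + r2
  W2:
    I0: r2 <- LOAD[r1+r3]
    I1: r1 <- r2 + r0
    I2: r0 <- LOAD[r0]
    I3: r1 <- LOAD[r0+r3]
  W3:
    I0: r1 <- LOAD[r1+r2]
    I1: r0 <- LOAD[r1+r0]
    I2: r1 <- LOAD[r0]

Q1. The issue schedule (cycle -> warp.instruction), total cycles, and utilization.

cycle 0: W0.I0
cycle 1: W0.I1
cycle 2: W0.I2
cycle 3: W1.I0
cycle 4: W1.I1
cycle 5: W0.I3
cycle 6: W0.I4
cycle 7: W1.I2
cycle 8: W2.I0
cycle 9: W3.I0
cycle 10: idle
cycle 11: idle
cycle 12: W1.I3
cycle 13: W1.I4
cycle 14: W2.I1
cycle 15: W2.I2
cycle 16: W3.I1
cycle 17: idle
cycle 18: idle
cycle 19: idle
cycle 20: W2.I3
cycle 21: W3.I2

Answer: 22 cycles, utilization 17/22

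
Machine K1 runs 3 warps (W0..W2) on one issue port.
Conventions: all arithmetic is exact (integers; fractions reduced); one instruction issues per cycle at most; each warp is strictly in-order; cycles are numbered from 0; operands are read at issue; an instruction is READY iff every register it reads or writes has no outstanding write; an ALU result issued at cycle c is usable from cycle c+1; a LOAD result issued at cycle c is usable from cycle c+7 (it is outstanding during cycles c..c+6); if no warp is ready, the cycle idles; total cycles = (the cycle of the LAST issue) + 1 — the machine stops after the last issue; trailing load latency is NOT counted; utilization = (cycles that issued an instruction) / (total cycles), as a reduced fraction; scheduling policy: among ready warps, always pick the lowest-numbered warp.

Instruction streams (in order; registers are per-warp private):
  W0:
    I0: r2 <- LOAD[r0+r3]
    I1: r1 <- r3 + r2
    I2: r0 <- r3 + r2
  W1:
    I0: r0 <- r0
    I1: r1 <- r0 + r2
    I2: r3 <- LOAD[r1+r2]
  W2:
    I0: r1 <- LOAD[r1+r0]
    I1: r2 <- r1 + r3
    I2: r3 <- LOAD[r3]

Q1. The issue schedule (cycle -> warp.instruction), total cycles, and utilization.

cycle 0: W0.I0
cycle 1: W1.I0
cycle 2: W1.I1
cycle 3: W1.I2
cycle 4: W2.I0
cycle 5: idle
cycle 6: idle
cycle 7: W0.I1
cycle 8: W0.I2
cycle 9: idle
cycle 10: idle
cycle 11: W2.I1
cycle 12: W2.I2

Answer: 13 cycles, utilization 9/13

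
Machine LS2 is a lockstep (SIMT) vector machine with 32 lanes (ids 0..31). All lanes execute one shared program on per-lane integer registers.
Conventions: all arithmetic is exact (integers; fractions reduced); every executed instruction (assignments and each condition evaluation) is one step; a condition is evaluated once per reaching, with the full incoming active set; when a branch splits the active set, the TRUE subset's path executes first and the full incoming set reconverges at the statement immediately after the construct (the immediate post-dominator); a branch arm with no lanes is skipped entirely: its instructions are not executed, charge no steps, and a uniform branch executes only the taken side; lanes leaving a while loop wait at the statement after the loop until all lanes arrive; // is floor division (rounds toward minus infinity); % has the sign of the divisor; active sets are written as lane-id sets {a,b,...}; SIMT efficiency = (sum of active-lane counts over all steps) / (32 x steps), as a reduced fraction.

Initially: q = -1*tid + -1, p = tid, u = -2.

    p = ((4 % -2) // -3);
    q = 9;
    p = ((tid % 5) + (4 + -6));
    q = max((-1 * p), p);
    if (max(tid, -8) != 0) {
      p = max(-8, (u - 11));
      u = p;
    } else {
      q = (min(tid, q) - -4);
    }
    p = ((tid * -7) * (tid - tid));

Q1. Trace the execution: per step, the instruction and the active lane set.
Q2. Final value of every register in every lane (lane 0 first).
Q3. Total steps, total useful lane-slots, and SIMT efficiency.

step 0: p <- ((4 % -2) // -3)        {0,1,2,3,4,5,6,7,8,9,10,11,12,13,14,15,16,17,18,19,20,21,22,23,24,25,26,27,28,29,30,31}
step 1: q <- 9                       {0,1,2,3,4,5,6,7,8,9,10,11,12,13,14,15,16,17,18,19,20,21,22,23,24,25,26,27,28,29,30,31}
step 2: p <- ((tid % 5) + (4 + -6))  {0,1,2,3,4,5,6,7,8,9,10,11,12,13,14,15,16,17,18,19,20,21,22,23,24,25,26,27,28,29,30,31}
step 3: q <- max((-1 * p), p)        {0,1,2,3,4,5,6,7,8,9,10,11,12,13,14,15,16,17,18,19,20,21,22,23,24,25,26,27,28,29,30,31}
step 4: eval (max(tid, -8) != 0)     {0,1,2,3,4,5,6,7,8,9,10,11,12,13,14,15,16,17,18,19,20,21,22,23,24,25,26,27,28,29,30,31}
step 5: p <- max(-8, (u - 11))       {1,2,3,4,5,6,7,8,9,10,11,12,13,14,15,16,17,18,19,20,21,22,23,24,25,26,27,28,29,30,31}
step 6: u <- p                       {1,2,3,4,5,6,7,8,9,10,11,12,13,14,15,16,17,18,19,20,21,22,23,24,25,26,27,28,29,30,31}
step 7: q <- (min(tid, q) - -4)      {0}
step 8: p <- ((tid * -7) * (tid - tid)) {0,1,2,3,4,5,6,7,8,9,10,11,12,13,14,15,16,17,18,19,20,21,22,23,24,25,26,27,28,29,30,31}

Answer: 9 steps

q: 4,1,0,1,2,2,1,0,1,2,2,1,0,1,2,2,1,0,1,2,2,1,0,1,2,2,1,0,1,2,2,1
p: 0,0,0,0,0,0,0,0,0,0,0,0,0,0,0,0,0,0,0,0,0,0,0,0,0,0,0,0,0,0,0,0
u: -2,-8,-8,-8,-8,-8,-8,-8,-8,-8,-8,-8,-8,-8,-8,-8,-8,-8,-8,-8,-8,-8,-8,-8,-8,-8,-8,-8,-8,-8,-8,-8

steps = 9; useful = 255; efficiency = 255/288 = 85/96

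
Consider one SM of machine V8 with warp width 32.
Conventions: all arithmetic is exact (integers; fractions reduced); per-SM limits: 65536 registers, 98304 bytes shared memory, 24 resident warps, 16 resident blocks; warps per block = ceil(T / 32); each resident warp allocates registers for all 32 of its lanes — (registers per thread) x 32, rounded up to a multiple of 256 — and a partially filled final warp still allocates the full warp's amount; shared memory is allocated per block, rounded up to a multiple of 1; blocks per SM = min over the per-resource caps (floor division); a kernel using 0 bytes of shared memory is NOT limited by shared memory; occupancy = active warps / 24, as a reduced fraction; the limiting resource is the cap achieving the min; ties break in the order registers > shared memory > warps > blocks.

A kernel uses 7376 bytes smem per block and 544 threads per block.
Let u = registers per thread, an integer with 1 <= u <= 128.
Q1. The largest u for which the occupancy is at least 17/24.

Answer: u = 120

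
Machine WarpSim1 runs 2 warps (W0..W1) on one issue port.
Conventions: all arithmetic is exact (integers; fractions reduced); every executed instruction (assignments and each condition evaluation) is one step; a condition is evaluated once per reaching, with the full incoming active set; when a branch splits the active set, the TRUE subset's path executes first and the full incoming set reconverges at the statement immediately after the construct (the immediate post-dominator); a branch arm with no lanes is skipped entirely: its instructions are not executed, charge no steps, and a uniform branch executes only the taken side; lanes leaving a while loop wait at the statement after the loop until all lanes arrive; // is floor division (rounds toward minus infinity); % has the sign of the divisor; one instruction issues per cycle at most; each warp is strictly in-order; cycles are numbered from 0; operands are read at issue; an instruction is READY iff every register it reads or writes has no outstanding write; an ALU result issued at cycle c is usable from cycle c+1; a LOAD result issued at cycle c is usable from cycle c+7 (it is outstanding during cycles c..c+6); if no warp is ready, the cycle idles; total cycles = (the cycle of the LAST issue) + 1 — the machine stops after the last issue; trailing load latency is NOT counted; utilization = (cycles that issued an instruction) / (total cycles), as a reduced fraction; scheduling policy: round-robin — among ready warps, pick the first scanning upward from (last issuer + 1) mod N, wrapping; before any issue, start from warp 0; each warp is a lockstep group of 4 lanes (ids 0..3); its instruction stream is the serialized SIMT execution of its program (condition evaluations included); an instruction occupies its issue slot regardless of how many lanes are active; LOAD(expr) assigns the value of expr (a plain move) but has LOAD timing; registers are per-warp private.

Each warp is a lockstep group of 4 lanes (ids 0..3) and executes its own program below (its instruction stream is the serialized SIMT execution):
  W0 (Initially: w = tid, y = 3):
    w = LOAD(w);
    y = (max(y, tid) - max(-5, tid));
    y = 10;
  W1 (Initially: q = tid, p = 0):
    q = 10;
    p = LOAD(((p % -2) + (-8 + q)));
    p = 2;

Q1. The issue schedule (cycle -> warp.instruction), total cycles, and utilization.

cycle 0: W0.I0
cycle 1: W1.I0
cycle 2: W0.I1
cycle 3: W1.I1
cycle 4: W0.I2
cycle 5: idle
cycle 6: idle
cycle 7: idle
cycle 8: idle
cycle 9: idle
cycle 10: W1.I2

Answer: 11 cycles, utilization 6/11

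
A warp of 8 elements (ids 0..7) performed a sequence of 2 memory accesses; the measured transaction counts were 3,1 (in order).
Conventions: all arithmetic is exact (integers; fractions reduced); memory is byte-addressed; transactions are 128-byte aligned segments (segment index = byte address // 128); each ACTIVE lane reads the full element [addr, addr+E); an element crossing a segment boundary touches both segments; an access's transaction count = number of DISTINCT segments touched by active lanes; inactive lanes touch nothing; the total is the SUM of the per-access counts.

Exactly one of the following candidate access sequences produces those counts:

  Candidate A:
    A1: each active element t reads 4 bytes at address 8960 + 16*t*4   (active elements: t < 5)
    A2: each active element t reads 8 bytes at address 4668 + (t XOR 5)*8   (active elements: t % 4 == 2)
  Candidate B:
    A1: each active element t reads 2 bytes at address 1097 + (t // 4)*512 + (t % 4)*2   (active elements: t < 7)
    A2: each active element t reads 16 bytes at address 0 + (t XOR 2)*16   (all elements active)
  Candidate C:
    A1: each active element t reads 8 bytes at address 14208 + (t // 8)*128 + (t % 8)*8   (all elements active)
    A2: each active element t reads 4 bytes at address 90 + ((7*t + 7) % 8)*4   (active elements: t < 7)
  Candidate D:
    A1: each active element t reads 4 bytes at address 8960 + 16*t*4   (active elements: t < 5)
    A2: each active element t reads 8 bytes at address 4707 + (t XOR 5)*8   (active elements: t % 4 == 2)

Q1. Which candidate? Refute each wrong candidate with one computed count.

B: A1 gives 2 transactions, not 3
C: A1 gives 1 transaction, not 3
D: A2 gives 2 transactions, not 1
A: all counts match (3,1)

Answer: A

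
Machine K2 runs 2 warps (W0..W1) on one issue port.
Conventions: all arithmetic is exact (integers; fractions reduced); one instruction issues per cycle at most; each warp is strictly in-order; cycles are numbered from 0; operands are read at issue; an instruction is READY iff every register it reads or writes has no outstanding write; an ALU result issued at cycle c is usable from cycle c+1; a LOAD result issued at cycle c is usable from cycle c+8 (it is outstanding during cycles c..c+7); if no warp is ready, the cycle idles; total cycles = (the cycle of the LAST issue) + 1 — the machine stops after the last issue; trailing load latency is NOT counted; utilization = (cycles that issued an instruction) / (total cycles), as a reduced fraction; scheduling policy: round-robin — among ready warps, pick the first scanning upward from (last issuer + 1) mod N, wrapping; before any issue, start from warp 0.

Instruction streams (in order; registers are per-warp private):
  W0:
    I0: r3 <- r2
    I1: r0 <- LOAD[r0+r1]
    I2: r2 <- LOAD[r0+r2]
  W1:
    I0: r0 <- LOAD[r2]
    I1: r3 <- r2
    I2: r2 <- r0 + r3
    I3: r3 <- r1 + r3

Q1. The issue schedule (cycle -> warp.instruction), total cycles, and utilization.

cycle 0: W0.I0
cycle 1: W1.I0
cycle 2: W0.I1
cycle 3: W1.I1
cycle 4: idle
cycle 5: idle
cycle 6: idle
cycle 7: idle
cycle 8: idle
cycle 9: W1.I2
cycle 10: W0.I2
cycle 11: W1.I3

Answer: 12 cycles, utilization 7/12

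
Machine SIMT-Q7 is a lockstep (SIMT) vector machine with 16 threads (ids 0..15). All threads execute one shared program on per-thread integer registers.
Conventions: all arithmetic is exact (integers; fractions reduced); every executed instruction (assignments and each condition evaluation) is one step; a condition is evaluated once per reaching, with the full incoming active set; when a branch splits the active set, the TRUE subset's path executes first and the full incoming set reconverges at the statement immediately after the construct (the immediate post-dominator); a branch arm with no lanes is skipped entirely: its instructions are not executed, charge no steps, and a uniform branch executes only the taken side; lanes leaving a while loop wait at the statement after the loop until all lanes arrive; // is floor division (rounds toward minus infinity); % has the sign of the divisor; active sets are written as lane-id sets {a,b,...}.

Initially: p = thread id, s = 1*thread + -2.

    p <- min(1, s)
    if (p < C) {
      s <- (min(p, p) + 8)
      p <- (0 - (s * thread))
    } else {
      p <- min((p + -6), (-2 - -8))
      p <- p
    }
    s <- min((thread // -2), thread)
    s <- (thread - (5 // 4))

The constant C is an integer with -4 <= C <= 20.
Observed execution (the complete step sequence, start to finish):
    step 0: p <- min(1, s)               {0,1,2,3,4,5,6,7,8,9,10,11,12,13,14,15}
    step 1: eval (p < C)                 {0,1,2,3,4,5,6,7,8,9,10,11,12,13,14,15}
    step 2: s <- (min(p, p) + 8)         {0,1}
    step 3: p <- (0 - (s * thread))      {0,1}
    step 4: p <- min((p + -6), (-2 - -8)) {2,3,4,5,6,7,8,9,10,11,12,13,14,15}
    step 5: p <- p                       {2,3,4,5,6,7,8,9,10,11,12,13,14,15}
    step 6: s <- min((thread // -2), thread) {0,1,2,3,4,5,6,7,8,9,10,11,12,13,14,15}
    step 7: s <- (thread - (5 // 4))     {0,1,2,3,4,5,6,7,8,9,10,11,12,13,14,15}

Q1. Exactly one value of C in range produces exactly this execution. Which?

Answer: C = 0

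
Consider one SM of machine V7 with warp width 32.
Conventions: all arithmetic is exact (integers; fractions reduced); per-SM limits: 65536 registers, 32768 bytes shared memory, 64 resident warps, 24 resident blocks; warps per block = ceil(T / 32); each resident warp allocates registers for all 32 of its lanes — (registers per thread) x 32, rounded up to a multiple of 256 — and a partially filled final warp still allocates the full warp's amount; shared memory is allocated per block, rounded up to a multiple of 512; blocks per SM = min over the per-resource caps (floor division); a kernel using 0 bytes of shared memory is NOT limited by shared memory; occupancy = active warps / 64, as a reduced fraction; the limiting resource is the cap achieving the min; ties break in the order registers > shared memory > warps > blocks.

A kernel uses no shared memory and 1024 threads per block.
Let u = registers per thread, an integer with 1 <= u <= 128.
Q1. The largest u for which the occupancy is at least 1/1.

Answer: u = 32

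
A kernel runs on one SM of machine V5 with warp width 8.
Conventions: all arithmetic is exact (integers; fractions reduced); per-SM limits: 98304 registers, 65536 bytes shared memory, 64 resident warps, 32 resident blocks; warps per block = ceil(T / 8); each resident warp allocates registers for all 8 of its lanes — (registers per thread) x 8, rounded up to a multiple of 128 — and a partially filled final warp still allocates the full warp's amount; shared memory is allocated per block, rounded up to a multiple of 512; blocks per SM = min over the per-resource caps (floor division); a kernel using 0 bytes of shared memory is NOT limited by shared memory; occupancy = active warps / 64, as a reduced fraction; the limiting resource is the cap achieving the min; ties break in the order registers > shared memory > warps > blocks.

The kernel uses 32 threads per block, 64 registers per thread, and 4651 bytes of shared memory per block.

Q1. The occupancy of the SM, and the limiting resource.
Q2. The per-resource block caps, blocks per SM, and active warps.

Answer: occupancy 3/4, limited by shared memory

registers: 48 blocks
shared memory: 12 blocks
warps: 16 blocks
blocks: 32 blocks

Answer: 12 blocks, 48 active warps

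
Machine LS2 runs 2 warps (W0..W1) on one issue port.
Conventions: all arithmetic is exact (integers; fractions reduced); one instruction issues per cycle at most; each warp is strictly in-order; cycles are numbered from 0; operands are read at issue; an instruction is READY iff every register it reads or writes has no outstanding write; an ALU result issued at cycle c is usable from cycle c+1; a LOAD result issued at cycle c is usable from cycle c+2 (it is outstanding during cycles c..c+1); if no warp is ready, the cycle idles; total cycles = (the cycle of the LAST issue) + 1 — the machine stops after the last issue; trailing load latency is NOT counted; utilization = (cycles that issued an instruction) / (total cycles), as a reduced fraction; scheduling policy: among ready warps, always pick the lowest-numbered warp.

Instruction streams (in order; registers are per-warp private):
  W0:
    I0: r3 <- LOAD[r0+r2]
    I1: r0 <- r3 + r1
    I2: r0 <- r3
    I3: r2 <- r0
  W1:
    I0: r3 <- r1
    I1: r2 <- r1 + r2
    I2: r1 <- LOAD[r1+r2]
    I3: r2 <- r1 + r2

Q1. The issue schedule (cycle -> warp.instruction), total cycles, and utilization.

cycle 0: W0.I0
cycle 1: W1.I0
cycle 2: W0.I1
cycle 3: W0.I2
cycle 4: W0.I3
cycle 5: W1.I1
cycle 6: W1.I2
cycle 7: idle
cycle 8: W1.I3

Answer: 9 cycles, utilization 8/9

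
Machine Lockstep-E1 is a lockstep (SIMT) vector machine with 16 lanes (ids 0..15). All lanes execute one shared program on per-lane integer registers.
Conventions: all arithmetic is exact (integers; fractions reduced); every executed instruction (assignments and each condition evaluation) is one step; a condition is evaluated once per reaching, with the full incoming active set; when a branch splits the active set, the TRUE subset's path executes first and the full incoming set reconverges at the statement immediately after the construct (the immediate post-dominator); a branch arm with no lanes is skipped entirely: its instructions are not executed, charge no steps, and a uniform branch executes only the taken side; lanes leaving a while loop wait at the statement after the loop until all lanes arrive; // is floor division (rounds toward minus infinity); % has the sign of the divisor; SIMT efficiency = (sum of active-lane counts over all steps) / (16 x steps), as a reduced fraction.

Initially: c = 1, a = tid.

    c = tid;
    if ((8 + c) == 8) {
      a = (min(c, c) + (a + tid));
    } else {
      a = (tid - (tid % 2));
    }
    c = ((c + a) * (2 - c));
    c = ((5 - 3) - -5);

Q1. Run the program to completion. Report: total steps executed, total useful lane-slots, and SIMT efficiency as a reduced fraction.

Answer: 6 steps, 80 useful, 5/6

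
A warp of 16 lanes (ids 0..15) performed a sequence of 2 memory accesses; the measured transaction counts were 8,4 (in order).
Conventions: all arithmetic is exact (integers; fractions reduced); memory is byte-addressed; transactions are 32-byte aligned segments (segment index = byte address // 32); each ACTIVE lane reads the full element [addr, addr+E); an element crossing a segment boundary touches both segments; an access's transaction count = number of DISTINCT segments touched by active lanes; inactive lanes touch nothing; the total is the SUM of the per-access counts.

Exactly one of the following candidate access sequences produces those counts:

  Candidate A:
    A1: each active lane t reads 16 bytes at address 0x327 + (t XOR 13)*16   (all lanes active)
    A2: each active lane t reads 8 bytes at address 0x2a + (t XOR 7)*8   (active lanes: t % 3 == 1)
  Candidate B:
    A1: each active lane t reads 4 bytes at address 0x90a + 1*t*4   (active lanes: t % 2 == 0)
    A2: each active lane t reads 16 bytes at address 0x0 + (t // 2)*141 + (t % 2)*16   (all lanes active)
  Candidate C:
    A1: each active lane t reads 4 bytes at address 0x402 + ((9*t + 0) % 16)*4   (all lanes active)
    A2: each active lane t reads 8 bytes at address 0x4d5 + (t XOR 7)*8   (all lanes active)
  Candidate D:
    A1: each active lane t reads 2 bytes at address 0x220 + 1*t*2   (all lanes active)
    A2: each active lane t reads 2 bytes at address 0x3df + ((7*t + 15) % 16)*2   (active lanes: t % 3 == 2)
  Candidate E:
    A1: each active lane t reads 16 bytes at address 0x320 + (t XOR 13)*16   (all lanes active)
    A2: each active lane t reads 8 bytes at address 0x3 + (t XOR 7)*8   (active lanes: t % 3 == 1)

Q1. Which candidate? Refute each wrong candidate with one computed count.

A: A1 gives 9 transactions, not 8
B: A1 gives 3 transactions, not 8
C: A1 gives 3 transactions, not 8
D: A1 gives 1 transaction, not 8
E: all counts match (8,4)

Answer: E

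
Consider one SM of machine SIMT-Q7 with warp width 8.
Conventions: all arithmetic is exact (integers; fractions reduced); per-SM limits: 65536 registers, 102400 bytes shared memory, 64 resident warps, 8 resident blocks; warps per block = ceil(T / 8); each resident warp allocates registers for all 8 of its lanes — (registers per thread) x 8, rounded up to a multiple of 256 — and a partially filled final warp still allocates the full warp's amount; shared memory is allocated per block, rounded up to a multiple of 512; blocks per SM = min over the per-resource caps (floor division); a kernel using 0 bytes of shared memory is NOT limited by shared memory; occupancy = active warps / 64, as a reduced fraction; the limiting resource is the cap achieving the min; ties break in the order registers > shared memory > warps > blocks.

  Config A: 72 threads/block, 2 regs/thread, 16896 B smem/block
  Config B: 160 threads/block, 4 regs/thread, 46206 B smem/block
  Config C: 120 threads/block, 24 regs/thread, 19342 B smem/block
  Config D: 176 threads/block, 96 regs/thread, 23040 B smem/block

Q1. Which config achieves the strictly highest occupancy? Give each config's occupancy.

occupancies: A 27/32, B 5/8, C 15/16, D 11/16

Answer: C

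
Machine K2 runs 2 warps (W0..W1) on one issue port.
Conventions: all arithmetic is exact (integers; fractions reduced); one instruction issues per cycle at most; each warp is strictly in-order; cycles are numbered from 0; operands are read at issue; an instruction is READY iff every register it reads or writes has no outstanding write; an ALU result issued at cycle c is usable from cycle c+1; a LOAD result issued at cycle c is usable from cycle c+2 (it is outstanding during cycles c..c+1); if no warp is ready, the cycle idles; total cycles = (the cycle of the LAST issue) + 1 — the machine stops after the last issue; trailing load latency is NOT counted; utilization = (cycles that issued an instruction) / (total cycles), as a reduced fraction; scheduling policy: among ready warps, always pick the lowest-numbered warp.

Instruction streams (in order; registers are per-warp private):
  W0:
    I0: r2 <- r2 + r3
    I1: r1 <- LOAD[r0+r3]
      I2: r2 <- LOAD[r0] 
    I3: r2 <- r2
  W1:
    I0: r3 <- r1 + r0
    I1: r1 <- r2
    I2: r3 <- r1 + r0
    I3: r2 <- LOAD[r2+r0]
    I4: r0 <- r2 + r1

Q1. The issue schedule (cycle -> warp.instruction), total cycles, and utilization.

cycle 0: W0.I0
cycle 1: W0.I1
cycle 2: W0.I2
cycle 3: W1.I0
cycle 4: W0.I3
cycle 5: W1.I1
cycle 6: W1.I2
cycle 7: W1.I3
cycle 8: idle
cycle 9: W1.I4

Answer: 10 cycles, utilization 9/10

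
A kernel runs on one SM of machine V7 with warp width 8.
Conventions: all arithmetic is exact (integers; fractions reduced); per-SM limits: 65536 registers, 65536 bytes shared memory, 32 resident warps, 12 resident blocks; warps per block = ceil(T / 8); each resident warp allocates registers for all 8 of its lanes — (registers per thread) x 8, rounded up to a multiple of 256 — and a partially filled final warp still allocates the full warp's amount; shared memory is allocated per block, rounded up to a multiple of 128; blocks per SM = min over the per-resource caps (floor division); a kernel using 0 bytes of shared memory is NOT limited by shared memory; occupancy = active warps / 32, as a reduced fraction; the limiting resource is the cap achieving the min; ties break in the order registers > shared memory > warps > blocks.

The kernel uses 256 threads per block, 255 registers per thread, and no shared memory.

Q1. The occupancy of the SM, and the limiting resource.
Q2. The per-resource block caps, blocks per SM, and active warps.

Answer: occupancy 1, limited by registers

registers: 1 block
shared memory: no limit (kernel uses none)
warps: 1 block
blocks: 12 blocks

Answer: 1 block, 32 active warps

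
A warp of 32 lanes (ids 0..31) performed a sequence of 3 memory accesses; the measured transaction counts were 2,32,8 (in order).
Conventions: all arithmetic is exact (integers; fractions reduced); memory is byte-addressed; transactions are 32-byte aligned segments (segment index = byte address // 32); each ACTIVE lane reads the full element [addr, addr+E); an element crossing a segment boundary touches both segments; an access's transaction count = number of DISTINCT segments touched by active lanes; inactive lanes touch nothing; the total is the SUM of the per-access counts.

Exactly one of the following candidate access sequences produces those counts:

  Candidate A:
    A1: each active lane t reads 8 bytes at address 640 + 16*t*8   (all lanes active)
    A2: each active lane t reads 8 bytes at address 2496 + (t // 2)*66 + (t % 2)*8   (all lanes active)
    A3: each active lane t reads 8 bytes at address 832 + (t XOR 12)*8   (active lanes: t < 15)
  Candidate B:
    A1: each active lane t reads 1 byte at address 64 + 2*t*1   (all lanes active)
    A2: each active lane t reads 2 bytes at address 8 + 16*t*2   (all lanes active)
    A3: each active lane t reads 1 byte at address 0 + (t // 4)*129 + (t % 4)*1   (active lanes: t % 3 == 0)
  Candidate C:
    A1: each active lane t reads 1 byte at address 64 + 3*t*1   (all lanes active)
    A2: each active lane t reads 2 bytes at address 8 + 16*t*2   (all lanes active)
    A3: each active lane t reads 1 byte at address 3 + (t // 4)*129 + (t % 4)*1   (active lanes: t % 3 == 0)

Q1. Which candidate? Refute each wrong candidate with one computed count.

A: A1 gives 32 transactions, not 2
C: A1 gives 3 transactions, not 2
B: all counts match (2,32,8)

Answer: B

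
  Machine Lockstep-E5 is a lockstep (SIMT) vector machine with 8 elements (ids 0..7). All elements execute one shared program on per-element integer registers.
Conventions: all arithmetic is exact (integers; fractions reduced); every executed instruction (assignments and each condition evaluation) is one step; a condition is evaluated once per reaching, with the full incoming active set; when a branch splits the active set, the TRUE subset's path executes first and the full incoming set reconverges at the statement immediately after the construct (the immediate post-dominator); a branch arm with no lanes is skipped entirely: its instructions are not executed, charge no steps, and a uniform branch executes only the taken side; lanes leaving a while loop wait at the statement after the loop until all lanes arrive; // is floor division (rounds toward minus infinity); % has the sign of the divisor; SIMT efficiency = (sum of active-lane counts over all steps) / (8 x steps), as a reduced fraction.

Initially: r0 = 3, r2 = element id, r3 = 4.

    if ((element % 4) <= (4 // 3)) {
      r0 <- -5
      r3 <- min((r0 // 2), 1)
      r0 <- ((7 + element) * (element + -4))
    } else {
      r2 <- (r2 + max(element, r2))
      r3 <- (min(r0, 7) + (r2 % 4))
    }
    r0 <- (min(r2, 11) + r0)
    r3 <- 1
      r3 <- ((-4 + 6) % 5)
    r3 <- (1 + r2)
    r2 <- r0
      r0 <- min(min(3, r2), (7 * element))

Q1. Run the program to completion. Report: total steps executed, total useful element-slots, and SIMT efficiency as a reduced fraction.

Answer: 12 steps, 76 useful, 19/24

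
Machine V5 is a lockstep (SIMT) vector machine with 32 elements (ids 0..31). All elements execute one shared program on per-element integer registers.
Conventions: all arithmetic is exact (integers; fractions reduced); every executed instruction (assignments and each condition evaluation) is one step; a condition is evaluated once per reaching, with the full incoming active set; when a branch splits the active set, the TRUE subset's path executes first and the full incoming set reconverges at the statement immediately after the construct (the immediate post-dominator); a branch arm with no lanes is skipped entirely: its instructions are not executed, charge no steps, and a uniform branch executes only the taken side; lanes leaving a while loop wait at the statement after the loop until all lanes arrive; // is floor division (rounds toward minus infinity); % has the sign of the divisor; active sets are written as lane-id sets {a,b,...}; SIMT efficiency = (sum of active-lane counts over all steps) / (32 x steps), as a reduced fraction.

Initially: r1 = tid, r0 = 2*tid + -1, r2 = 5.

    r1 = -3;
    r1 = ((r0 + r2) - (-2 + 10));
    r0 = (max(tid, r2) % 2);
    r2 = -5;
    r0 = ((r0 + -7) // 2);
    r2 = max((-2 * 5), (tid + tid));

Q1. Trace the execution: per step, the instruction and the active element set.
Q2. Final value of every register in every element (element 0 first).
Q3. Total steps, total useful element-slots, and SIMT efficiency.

step 0: r1 <- -3                     {0,1,2,3,4,5,6,7,8,9,10,11,12,13,14,15,16,17,18,19,20,21,22,23,24,25,26,27,28,29,30,31}
step 1: r1 <- ((r0 + r2) - (-2 + 10)) {0,1,2,3,4,5,6,7,8,9,10,11,12,13,14,15,16,17,18,19,20,21,22,23,24,25,26,27,28,29,30,31}
step 2: r0 <- (max(tid, r2) % 2)     {0,1,2,3,4,5,6,7,8,9,10,11,12,13,14,15,16,17,18,19,20,21,22,23,24,25,26,27,28,29,30,31}
step 3: r2 <- -5                     {0,1,2,3,4,5,6,7,8,9,10,11,12,13,14,15,16,17,18,19,20,21,22,23,24,25,26,27,28,29,30,31}
step 4: r0 <- ((r0 + -7) // 2)       {0,1,2,3,4,5,6,7,8,9,10,11,12,13,14,15,16,17,18,19,20,21,22,23,24,25,26,27,28,29,30,31}
step 5: r2 <- max((-2 * 5), (tid + tid)) {0,1,2,3,4,5,6,7,8,9,10,11,12,13,14,15,16,17,18,19,20,21,22,23,24,25,26,27,28,29,30,31}

Answer: 6 steps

r1: -4,-2,0,2,4,6,8,10,12,14,16,18,20,22,24,26,28,30,32,34,36,38,40,42,44,46,48,50,52,54,56,58
r0: -3,-3,-3,-3,-3,-3,-4,-3,-4,-3,-4,-3,-4,-3,-4,-3,-4,-3,-4,-3,-4,-3,-4,-3,-4,-3,-4,-3,-4,-3,-4,-3
r2: 0,2,4,6,8,10,12,14,16,18,20,22,24,26,28,30,32,34,36,38,40,42,44,46,48,50,52,54,56,58,60,62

steps = 6; useful = 192; efficiency = 192/192 = 1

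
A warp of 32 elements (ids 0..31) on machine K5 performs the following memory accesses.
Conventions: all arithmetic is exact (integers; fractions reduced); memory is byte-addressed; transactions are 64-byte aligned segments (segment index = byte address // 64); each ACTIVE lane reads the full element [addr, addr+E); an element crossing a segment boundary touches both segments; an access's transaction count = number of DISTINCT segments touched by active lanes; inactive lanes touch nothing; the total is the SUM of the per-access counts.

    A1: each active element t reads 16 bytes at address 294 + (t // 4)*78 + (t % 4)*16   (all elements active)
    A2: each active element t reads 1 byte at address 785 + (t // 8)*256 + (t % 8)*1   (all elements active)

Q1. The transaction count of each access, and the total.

A1: 11 transactions
A2: 4 transactions

Answer: 11,4; total 15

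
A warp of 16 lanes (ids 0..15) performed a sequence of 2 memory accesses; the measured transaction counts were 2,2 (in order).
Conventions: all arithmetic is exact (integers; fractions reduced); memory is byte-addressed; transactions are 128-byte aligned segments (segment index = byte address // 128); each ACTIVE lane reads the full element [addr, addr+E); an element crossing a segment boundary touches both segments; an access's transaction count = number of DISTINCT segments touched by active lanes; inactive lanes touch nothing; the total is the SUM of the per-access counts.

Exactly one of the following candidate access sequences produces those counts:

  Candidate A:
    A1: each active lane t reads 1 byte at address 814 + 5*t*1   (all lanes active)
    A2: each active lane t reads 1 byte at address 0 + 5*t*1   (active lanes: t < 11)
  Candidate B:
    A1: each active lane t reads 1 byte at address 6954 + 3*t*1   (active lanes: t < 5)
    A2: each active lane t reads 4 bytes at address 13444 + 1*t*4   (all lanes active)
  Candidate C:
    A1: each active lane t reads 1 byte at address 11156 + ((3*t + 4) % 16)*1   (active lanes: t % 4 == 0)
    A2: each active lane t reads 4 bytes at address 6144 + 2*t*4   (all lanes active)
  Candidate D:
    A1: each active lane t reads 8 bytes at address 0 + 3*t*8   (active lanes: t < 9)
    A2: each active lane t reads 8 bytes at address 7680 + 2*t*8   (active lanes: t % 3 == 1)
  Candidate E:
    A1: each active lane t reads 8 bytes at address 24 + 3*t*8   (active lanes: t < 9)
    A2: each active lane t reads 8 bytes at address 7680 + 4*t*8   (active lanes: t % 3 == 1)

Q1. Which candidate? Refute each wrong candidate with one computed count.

A: A1 gives 1 transaction, not 2
B: A1 gives 1 transaction, not 2
C: A1 gives 1 transaction, not 2
E: A2 gives 4 transactions, not 2
D: all counts match (2,2)

Answer: D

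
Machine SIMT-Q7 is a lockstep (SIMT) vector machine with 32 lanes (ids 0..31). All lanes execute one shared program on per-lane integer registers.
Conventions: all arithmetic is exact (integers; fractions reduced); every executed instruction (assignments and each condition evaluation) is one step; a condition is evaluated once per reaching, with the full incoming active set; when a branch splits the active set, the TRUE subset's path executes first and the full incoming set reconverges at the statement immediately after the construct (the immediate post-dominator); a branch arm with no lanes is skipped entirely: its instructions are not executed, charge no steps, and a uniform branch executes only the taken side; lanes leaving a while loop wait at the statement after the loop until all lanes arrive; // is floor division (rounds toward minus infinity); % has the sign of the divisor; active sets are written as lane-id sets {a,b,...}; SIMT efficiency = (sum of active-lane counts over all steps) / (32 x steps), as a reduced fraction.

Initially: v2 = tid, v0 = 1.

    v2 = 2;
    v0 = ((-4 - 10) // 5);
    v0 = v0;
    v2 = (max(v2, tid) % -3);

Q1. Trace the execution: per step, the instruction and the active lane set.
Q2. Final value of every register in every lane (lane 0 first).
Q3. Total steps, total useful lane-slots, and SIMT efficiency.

step 0: v2 <- 2                      {0,1,2,3,4,5,6,7,8,9,10,11,12,13,14,15,16,17,18,19,20,21,22,23,24,25,26,27,28,29,30,31}
step 1: v0 <- ((-4 - 10) // 5)       {0,1,2,3,4,5,6,7,8,9,10,11,12,13,14,15,16,17,18,19,20,21,22,23,24,25,26,27,28,29,30,31}
step 2: v0 <- v0                     {0,1,2,3,4,5,6,7,8,9,10,11,12,13,14,15,16,17,18,19,20,21,22,23,24,25,26,27,28,29,30,31}
step 3: v2 <- (max(v2, tid) % -3)    {0,1,2,3,4,5,6,7,8,9,10,11,12,13,14,15,16,17,18,19,20,21,22,23,24,25,26,27,28,29,30,31}

Answer: 4 steps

v2: -1,-1,-1,0,-2,-1,0,-2,-1,0,-2,-1,0,-2,-1,0,-2,-1,0,-2,-1,0,-2,-1,0,-2,-1,0,-2,-1,0,-2
v0: -3,-3,-3,-3,-3,-3,-3,-3,-3,-3,-3,-3,-3,-3,-3,-3,-3,-3,-3,-3,-3,-3,-3,-3,-3,-3,-3,-3,-3,-3,-3,-3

steps = 4; useful = 128; efficiency = 128/128 = 1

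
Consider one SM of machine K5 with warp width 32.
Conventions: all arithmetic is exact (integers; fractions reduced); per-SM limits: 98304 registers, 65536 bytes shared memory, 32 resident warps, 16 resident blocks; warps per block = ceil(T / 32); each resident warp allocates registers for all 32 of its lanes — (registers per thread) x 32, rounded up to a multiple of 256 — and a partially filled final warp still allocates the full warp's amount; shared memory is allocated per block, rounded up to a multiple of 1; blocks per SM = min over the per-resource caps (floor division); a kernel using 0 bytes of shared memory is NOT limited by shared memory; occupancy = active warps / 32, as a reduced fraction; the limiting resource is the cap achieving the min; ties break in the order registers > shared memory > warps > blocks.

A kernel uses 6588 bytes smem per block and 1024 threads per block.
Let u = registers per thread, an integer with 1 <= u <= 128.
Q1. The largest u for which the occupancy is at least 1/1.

Answer: u = 96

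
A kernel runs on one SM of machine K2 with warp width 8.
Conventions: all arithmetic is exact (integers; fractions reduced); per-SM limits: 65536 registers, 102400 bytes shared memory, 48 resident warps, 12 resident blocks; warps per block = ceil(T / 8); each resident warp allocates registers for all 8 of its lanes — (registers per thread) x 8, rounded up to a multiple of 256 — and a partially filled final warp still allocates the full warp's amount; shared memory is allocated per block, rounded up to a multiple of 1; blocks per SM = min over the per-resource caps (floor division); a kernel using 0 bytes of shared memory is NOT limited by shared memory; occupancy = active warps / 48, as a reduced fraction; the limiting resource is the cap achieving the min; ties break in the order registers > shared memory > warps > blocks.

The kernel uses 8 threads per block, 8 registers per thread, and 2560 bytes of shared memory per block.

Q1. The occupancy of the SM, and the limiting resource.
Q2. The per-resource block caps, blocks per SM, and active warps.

Answer: occupancy 1/4, limited by blocks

registers: 256 blocks
shared memory: 40 blocks
warps: 48 blocks
blocks: 12 blocks

Answer: 12 blocks, 12 active warps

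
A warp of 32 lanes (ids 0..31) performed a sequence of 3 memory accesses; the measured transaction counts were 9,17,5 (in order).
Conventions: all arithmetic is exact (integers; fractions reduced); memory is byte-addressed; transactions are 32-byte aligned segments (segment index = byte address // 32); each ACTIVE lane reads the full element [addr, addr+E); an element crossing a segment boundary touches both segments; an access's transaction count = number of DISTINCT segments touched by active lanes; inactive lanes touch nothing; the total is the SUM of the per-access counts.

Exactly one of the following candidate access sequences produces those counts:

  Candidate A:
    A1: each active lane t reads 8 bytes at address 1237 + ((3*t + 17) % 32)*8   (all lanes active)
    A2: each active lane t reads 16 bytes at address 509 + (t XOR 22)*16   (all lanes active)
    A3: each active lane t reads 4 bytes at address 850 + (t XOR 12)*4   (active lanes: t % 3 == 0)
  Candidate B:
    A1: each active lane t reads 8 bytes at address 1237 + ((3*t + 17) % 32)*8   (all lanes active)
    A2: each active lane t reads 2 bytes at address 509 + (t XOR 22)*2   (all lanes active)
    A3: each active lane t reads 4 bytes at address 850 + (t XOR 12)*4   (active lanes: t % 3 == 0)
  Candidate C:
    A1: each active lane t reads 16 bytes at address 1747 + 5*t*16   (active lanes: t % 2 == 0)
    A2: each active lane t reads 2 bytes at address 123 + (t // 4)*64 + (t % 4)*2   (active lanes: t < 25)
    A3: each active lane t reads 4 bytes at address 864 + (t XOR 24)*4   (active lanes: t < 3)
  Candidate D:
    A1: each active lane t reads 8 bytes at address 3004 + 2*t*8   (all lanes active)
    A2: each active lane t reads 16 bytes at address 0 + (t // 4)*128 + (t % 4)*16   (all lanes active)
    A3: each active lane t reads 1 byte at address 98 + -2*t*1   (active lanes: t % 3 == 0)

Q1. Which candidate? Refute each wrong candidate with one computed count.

B: A2 gives 3 transactions, not 17
C: A1 gives 32 transactions, not 9
D: A1 gives 17 transactions, not 9
A: all counts match (9,17,5)

Answer: A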